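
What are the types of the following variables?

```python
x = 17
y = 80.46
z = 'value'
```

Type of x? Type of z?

x is int; z is str

int, str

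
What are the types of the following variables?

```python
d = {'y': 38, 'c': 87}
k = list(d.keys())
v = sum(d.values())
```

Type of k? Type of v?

list(...) returns list; sum of int values returns int

list, int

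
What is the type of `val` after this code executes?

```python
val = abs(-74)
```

abs() of int returns int

int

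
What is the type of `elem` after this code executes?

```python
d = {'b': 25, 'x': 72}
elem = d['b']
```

Accessing dict[str, int] with key 'b' returns int value 25

int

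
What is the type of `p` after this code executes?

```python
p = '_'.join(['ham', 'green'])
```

str.join() returns str

str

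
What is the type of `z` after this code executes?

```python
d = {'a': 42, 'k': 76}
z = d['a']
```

Accessing dict[str, int] with key 'a' returns int value 42

int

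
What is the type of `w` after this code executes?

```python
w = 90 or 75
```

'or' returns the first truthy value (90, which is int)

int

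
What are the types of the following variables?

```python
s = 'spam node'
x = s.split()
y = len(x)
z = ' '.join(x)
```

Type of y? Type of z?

len() returns int; str.join() returns str

int, str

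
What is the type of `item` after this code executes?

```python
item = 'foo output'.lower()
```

str.lower() returns str

str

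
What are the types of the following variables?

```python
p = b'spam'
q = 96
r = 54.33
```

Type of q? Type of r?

q is int; r is float

int, float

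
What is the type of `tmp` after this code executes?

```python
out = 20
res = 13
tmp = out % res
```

int % int returns int (20 % 13 = 7)

int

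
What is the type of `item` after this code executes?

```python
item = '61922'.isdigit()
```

str.isdigit() returns bool

bool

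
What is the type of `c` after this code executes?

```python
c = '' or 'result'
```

'or' returns first truthy value ('result', which is str)

str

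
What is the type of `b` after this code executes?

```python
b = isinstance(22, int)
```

isinstance() returns bool

bool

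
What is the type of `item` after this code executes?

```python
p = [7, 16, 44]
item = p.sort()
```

list.sort() returns None (sorts in place)

NoneType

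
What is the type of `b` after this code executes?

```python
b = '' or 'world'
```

'or' returns first truthy value ('world', which is str)

str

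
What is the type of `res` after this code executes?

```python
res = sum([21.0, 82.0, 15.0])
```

sum() of floats returns float

float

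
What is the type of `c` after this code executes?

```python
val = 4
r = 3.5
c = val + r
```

int + float returns float (4 + 3.5 = 7.5)

float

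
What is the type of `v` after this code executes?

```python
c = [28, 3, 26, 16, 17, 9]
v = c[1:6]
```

Slicing a list always returns a list

list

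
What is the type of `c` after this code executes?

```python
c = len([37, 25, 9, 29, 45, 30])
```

len() always returns int

int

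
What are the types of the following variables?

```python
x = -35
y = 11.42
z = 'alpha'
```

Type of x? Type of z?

x is int; z is str

int, str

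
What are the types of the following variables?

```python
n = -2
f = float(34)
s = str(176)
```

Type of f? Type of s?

f is float; s is str

float, str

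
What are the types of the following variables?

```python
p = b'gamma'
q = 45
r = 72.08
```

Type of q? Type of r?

q is int; r is float

int, float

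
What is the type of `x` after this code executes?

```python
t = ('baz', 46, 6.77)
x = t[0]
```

Index 0 of tuple is 'baz' which is str

str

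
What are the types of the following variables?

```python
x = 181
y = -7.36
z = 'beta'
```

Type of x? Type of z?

x is int; z is str

int, str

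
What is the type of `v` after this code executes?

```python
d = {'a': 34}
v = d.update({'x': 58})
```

dict.update() returns None

NoneType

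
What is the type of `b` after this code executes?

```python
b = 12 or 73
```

'or' returns the first truthy value (12, which is int)

int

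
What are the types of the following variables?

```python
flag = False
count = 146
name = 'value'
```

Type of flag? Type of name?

flag is bool; name is str

bool, str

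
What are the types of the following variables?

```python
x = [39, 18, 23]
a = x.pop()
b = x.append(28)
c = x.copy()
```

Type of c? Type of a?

list.copy() returns list; list.pop() returns the element (int)

list, int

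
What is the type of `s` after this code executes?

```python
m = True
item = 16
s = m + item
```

bool + int returns int (True is 1, so 1 + 16 = 17)

int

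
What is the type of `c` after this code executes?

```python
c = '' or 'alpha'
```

'or' returns first truthy value ('alpha', which is str)

str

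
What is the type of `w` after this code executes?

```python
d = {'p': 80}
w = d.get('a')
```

dict.get() returns None when key 'a' is not found and no default given

NoneType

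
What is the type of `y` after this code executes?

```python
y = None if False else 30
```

Ternary: condition is False, else branch (30) taken → int

int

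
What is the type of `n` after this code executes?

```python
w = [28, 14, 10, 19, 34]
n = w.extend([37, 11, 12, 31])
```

list.extend() returns None

NoneType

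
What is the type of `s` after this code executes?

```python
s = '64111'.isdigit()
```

str.isdigit() returns bool

bool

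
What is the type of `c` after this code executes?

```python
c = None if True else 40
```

Ternary: condition is True, if branch (None) taken → NoneType

NoneType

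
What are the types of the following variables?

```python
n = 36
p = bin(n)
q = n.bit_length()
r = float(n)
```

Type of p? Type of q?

bin() returns str; int.bit_length() returns int

str, int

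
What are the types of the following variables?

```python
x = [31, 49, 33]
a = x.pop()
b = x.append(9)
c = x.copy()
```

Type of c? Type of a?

list.copy() returns list; list.pop() returns the element (int)

list, int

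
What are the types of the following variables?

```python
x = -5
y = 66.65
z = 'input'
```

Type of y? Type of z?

y is float; z is str

float, str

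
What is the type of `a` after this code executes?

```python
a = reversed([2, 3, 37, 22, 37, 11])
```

reversed() on a list returns a list_reverseiterator

list_reverseiterator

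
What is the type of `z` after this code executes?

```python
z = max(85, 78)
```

max() of ints returns int

int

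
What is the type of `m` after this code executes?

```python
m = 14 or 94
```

'or' returns the first truthy value (14, which is int)

int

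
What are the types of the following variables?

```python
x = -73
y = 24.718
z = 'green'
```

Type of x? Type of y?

x is int; y is float

int, float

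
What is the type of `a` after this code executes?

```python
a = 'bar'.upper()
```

str.upper() returns str

str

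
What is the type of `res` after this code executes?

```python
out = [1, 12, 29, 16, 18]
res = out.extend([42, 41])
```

list.extend() returns None

NoneType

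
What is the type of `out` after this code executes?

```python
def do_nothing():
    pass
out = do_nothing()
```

A function with no return statement returns None

NoneType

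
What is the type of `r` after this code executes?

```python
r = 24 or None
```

'or' returns first truthy value (24, int)

int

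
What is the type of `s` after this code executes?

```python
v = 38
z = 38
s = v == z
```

Equality comparison returns bool

bool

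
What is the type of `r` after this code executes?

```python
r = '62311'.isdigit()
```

str.isdigit() returns bool

bool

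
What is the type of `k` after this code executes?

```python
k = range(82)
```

range() returns a range object

range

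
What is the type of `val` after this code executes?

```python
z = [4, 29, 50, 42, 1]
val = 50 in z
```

'in' operator returns bool

bool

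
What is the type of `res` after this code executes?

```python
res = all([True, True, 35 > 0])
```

all() returns bool

bool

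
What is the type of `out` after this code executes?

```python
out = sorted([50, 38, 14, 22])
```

sorted() always returns list

list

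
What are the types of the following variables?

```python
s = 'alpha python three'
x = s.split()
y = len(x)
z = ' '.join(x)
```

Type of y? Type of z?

len() returns int; str.join() returns str

int, str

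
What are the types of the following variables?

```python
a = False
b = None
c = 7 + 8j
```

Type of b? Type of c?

b is NoneType; c is complex

NoneType, complex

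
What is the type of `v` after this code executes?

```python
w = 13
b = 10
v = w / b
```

int / int always returns float in Python 3 (13 / 10 = 1.3)

float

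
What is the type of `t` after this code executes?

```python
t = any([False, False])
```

any() returns bool

bool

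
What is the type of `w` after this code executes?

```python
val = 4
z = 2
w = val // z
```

int // int returns int (4 // 2 = 2)

int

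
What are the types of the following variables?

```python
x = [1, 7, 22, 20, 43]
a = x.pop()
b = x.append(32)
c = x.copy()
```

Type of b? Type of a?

list.append() returns None; list.pop() returns the element (int)

NoneType, int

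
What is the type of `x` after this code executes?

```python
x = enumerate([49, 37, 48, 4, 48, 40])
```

enumerate() returns an enumerate iterator object

enumerate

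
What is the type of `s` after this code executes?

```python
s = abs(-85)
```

abs() of int returns int

int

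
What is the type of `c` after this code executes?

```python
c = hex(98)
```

hex() returns str representation

str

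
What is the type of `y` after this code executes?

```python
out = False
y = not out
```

'not' always returns bool

bool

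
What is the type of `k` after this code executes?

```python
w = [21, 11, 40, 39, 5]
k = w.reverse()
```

list.reverse() returns None

NoneType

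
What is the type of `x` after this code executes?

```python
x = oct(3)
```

oct() returns str representation

str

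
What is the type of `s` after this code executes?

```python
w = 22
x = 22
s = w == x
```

Equality comparison returns bool

bool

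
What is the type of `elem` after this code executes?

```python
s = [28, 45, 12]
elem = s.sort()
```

list.sort() returns None (sorts in place)

NoneType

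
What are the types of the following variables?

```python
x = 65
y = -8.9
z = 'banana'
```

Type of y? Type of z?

y is float; z is str

float, str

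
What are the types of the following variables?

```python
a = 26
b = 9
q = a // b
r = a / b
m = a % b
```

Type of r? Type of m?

int / int returns float; int % int returns int

float, int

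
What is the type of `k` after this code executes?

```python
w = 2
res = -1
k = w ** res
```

int ** negative int returns float

float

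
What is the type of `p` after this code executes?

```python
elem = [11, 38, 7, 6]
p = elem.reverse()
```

list.reverse() returns None

NoneType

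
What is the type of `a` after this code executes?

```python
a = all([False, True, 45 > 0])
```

all() returns bool

bool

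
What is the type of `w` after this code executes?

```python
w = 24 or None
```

'or' returns first truthy value (24, int)

int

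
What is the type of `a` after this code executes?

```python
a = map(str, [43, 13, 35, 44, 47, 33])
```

map() returns a map iterator object

map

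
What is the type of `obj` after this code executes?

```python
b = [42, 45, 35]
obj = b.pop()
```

list.pop() returns the popped element (int here)

int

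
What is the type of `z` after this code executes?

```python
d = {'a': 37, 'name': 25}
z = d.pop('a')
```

dict.pop() returns the value (int)

int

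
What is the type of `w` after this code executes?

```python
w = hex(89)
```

hex() returns str representation

str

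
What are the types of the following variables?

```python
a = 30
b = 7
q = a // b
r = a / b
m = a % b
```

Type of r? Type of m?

int / int returns float; int % int returns int

float, int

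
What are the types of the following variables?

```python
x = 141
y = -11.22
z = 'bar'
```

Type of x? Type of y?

x is int; y is float

int, float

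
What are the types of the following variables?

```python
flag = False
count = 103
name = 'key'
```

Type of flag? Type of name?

flag is bool; name is str

bool, str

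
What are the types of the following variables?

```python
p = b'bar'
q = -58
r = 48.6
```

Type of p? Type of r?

p is bytes; r is float

bytes, float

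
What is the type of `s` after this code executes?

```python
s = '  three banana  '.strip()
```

str.strip() returns str

str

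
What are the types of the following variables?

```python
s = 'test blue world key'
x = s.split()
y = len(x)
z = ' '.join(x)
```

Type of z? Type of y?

str.join() returns str; len() returns int

str, int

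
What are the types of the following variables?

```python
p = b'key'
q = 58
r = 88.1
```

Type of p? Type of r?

p is bytes; r is float

bytes, float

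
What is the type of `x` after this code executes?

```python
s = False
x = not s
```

'not' always returns bool

bool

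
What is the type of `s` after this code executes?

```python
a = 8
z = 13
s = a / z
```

int / int always returns float in Python 3 (8 / 13 = 0.615385)

float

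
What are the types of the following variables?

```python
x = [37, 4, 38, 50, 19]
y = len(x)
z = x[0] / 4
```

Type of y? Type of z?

len() returns int; int / int returns float

int, float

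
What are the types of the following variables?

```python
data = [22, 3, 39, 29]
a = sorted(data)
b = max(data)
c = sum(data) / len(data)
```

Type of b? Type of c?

max of ints returns int; int / int returns float

int, float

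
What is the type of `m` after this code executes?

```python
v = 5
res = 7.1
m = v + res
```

int + float returns float (5 + 7.1 = 12.1)

float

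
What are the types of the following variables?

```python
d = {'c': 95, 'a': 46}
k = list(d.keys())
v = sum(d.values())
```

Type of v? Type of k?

sum of int values returns int; list(...) returns list

int, list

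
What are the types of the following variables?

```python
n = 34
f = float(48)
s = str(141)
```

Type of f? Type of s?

f is float; s is str

float, str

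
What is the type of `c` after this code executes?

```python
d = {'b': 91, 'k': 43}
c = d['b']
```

Accessing dict[str, int] with key 'b' returns int value 91

int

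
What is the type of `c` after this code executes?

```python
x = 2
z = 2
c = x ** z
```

int ** positive int returns int (2 ** 2 = 4)

int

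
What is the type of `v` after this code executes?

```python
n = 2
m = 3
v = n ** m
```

int ** positive int returns int (2 ** 3 = 8)

int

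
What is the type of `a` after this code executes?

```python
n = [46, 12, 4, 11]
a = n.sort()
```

list.sort() returns None (sorts in place)

NoneType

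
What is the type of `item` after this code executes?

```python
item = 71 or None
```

'or' returns first truthy value (71, int)

int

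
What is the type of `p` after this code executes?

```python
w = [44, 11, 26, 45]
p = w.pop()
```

list.pop() returns the popped element (int here)

int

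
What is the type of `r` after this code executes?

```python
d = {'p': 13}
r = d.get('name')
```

dict.get() returns None when key 'name' is not found and no default given

NoneType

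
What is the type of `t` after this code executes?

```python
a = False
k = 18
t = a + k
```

bool + int returns int (False is 0, so 0 + 18 = 18)

int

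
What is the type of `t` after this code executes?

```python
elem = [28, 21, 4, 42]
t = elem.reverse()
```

list.reverse() returns None

NoneType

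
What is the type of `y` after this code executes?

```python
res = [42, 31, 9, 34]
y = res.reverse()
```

list.reverse() returns None

NoneType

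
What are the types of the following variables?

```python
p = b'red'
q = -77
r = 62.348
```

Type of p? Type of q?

p is bytes; q is int

bytes, int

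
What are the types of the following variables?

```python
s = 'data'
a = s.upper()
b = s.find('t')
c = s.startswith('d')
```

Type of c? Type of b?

str.startswith() returns bool; str.find() returns int

bool, int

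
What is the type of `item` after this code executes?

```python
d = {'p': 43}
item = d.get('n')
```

dict.get() returns None when key 'n' is not found and no default given

NoneType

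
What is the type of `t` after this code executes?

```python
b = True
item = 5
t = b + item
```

bool + int returns int (True is 1, so 1 + 5 = 6)

int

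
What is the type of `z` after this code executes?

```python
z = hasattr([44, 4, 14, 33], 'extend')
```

hasattr() returns bool

bool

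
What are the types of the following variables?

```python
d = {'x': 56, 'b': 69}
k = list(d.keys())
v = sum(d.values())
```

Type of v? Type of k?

sum of int values returns int; list(...) returns list

int, list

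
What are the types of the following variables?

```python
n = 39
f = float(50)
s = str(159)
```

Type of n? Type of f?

n is int; f is float

int, float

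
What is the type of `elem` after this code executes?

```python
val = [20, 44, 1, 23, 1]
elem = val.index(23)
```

list.index() returns int

int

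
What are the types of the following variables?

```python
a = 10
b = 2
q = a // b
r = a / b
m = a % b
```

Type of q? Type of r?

int // int returns int; int / int returns float

int, float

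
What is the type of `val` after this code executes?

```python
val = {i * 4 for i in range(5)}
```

A set comprehension {expr for x in iterable} produces a set

set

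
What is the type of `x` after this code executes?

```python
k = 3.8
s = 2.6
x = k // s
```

float // float returns float (floor division preserves float type)

float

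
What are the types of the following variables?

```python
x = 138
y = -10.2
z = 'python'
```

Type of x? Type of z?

x is int; z is str

int, str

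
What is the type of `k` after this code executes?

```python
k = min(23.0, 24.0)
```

min() of floats returns float

float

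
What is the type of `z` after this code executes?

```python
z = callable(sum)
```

callable() returns bool

bool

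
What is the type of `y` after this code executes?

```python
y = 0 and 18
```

'and' returns the first falsy value (0, which is int)

int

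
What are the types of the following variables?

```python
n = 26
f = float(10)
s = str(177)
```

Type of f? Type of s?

f is float; s is str

float, str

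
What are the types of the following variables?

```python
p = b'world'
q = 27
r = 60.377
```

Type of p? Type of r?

p is bytes; r is float

bytes, float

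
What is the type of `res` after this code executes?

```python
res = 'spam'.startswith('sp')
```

str.startswith() returns bool

bool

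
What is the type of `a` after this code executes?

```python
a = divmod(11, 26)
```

divmod() returns a tuple (quotient, remainder)

tuple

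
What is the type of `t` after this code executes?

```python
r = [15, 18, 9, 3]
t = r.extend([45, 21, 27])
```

list.extend() returns None

NoneType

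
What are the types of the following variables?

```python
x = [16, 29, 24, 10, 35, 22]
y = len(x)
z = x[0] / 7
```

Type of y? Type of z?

len() returns int; int / int returns float

int, float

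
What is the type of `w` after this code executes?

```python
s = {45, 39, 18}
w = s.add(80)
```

set.add() returns None (mutates in place)

NoneType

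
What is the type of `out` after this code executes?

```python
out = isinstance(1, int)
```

isinstance() returns bool

bool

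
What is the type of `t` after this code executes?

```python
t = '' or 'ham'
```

'or' returns first truthy value ('ham', which is str)

str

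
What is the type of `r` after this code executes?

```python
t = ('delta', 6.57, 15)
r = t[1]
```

Index 1 of tuple is 6.57 which is float

float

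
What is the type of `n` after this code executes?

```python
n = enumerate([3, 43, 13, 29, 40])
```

enumerate() returns an enumerate iterator object

enumerate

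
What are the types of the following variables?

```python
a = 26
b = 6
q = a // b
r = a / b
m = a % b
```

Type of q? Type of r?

int // int returns int; int / int returns float

int, float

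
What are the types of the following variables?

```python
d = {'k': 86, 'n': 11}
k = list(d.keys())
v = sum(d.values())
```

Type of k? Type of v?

list(...) returns list; sum of int values returns int

list, int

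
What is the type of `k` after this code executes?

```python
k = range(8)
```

range() returns a range object

range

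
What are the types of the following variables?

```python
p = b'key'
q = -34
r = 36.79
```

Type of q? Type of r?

q is int; r is float

int, float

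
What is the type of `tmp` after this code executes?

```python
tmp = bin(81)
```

bin() returns str representation

str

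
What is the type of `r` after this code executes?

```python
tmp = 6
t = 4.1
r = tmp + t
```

int + float returns float (6 + 4.1 = 10.1)

float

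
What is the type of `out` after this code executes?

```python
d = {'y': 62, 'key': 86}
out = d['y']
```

Accessing dict[str, int] with key 'y' returns int value 62

int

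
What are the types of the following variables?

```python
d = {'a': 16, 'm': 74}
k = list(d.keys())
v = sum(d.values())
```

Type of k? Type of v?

list(...) returns list; sum of int values returns int

list, int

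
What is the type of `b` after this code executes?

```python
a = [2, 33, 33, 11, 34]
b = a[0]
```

Indexing a list of ints returns int (a[0] = 2)

int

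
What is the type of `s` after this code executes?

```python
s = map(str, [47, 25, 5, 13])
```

map() returns a map iterator object

map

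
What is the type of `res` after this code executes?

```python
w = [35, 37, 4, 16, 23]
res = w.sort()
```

list.sort() returns None (sorts in place)

NoneType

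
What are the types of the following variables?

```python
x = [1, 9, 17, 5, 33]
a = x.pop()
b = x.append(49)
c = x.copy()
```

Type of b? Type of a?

list.append() returns None; list.pop() returns the element (int)

NoneType, int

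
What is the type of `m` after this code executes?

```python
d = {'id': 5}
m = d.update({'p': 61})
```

dict.update() returns None

NoneType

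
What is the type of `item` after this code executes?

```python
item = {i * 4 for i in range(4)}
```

A set comprehension {expr for x in iterable} produces a set

set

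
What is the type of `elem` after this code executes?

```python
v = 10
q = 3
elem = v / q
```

int / int always returns float in Python 3 (10 / 3 = 3.33333)

float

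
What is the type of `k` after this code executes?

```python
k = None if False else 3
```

Ternary: condition is False, else branch (3) taken → int

int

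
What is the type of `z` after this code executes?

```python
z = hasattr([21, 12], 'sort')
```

hasattr() returns bool

bool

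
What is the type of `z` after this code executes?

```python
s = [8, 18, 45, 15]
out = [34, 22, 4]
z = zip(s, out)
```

zip() returns a zip iterator object

zip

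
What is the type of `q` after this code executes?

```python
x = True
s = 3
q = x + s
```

bool + int returns int (True is 1, so 1 + 3 = 4)

int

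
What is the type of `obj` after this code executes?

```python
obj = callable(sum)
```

callable() returns bool

bool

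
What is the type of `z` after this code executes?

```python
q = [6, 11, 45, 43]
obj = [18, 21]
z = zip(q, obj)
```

zip() returns a zip iterator object

zip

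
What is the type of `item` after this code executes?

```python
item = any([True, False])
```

any() returns bool

bool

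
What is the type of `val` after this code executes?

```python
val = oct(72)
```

oct() returns str representation

str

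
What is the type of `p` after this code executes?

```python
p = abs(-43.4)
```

abs() of float returns float

float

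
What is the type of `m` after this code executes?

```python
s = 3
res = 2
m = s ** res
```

int ** positive int returns int (3 ** 2 = 9)

int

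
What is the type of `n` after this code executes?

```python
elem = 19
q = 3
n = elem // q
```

int // int returns int (19 // 3 = 6)

int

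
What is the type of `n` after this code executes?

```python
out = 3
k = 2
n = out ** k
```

int ** positive int returns int (3 ** 2 = 9)

int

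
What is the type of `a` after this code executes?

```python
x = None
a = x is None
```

'is' comparison returns bool

bool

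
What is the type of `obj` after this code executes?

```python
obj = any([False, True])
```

any() returns bool

bool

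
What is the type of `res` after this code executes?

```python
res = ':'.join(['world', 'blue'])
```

str.join() returns str

str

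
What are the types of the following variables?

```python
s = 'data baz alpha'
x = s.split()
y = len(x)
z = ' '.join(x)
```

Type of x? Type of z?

str.split() returns list; str.join() returns str

list, str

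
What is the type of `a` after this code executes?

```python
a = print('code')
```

print() returns None

NoneType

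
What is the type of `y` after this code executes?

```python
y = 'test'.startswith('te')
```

str.startswith() returns bool

bool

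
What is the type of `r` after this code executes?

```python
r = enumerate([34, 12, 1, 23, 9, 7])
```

enumerate() returns an enumerate iterator object

enumerate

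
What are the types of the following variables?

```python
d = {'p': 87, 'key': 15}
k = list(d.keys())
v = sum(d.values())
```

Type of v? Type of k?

sum of int values returns int; list(...) returns list

int, list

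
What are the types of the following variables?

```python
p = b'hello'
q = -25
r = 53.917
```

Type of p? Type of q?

p is bytes; q is int

bytes, int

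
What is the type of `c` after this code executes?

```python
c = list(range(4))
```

list(range(...)) returns list

list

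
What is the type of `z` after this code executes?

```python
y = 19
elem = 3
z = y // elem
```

int // int returns int (19 // 3 = 6)

int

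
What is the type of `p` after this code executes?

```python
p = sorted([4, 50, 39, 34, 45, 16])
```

sorted() always returns list

list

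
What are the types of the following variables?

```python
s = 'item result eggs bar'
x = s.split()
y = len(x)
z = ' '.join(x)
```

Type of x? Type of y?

str.split() returns list; len() returns int

list, int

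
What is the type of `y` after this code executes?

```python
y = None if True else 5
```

Ternary: condition is True, if branch (None) taken → NoneType

NoneType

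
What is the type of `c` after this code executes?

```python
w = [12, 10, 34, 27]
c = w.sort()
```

list.sort() returns None (sorts in place)

NoneType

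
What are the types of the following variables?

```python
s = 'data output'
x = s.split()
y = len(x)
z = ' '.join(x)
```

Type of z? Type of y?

str.join() returns str; len() returns int

str, int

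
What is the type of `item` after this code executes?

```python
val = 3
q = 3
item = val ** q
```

int ** positive int returns int (3 ** 3 = 27)

int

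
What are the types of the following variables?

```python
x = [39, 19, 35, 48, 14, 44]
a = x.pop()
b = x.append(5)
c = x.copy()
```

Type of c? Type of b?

list.copy() returns list; list.append() returns None

list, NoneType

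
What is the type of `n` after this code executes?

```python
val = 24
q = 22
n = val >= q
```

Comparison operators return bool

bool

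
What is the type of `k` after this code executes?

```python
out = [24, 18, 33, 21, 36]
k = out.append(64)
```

list.append() returns None (mutates in place)

NoneType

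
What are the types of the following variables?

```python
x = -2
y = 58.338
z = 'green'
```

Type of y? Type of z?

y is float; z is str

float, str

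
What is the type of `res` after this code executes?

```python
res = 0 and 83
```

'and' returns the first falsy value (0, which is int)

int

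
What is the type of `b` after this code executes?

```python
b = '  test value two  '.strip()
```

str.strip() returns str

str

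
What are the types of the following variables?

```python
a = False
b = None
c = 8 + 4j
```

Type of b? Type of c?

b is NoneType; c is complex

NoneType, complex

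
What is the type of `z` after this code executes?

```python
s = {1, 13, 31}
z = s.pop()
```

Popping from a set of ints returns int

int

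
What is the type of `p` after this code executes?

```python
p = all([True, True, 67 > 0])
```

all() returns bool

bool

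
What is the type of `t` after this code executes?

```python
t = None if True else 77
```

Ternary: condition is True, if branch (None) taken → NoneType

NoneType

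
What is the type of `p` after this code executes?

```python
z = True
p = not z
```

'not' always returns bool

bool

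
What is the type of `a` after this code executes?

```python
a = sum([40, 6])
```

sum() of ints returns int

int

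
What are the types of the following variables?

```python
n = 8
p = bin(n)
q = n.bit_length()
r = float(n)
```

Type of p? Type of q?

bin() returns str; int.bit_length() returns int

str, int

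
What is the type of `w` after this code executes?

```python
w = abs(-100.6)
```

abs() of float returns float

float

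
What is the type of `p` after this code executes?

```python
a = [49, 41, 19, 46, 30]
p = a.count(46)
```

list.count() returns int

int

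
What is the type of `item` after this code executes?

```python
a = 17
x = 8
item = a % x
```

int % int returns int (17 % 8 = 1)

int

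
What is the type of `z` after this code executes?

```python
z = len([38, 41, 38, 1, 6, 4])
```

len() always returns int

int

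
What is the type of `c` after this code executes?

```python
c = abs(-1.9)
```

abs() of float returns float

float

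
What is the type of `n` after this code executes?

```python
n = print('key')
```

print() returns None

NoneType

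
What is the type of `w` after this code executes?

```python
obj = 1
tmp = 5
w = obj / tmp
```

int / int always returns float in Python 3 (1 / 5 = 0.2)

float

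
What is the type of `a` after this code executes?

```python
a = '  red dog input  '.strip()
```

str.strip() returns str

str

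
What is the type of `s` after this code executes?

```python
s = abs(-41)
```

abs() of int returns int

int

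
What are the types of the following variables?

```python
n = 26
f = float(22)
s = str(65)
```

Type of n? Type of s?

n is int; s is str

int, str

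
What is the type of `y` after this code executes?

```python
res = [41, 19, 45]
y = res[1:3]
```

Slicing a list always returns a list

list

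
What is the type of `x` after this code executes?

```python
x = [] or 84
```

'or' returns first truthy value (84, which is int)

int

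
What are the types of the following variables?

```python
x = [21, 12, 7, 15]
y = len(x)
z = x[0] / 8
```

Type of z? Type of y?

int / int returns float; len() returns int

float, int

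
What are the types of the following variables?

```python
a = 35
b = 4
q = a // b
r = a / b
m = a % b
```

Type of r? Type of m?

int / int returns float; int % int returns int

float, int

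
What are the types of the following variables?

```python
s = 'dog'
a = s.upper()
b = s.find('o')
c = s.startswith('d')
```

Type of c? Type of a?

str.startswith() returns bool; str.upper() returns str

bool, str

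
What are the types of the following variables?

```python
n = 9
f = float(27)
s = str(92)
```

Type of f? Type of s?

f is float; s is str

float, str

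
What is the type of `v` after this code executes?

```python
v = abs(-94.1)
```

abs() of float returns float

float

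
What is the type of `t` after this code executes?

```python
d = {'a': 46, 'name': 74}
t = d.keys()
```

.keys() returns a dict_keys view object

dict_keys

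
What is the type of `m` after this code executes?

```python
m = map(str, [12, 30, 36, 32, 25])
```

map() returns a map iterator object

map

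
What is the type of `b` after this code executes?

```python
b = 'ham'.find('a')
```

str.find() returns int (index, or -1)

int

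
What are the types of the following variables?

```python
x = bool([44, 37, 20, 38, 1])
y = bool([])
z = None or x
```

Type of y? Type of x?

bool() returns bool; bool() returns bool

bool, bool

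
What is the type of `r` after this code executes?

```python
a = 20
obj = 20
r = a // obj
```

int // int returns int (20 // 20 = 1)

int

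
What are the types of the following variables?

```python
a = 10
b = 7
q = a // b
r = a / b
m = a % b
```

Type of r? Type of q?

int / int returns float; int // int returns int

float, int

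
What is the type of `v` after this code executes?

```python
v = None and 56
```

'and' returns first falsy value (None)

NoneType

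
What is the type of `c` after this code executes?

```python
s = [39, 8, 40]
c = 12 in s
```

'in' operator returns bool

bool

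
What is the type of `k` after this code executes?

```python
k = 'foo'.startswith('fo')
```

str.startswith() returns bool

bool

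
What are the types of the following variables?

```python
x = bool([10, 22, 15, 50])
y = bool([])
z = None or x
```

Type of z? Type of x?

None or <bool> returns the bool; bool() returns bool

bool, bool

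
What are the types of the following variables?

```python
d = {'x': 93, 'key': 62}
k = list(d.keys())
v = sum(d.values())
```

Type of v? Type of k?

sum of int values returns int; list(...) returns list

int, list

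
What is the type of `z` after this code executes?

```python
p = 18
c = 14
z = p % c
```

int % int returns int (18 % 14 = 4)

int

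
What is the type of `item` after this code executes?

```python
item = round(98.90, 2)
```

round() with ndigits arg returns float

float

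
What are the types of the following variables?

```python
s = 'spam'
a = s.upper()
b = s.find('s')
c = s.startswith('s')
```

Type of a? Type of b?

str.upper() returns str; str.find() returns int

str, int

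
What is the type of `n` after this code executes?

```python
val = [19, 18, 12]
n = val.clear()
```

list.clear() returns None

NoneType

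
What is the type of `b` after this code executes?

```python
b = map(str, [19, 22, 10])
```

map() returns a map iterator object

map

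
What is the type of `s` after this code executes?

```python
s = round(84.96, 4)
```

round() with ndigits arg returns float

float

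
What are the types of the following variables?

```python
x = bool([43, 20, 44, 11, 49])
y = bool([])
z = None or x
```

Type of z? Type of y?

None or <bool> returns the bool; bool() returns bool

bool, bool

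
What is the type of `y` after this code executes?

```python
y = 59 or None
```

'or' returns first truthy value (59, int)

int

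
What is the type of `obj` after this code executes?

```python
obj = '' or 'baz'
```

'or' returns first truthy value ('baz', which is str)

str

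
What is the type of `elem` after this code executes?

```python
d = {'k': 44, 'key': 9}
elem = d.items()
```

dict.items() returns a dict_items view

dict_items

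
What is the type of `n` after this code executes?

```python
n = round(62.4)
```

round() with no ndigits arg returns int

int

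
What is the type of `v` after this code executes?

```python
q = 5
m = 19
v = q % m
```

int % int returns int (5 % 19 = 5)

int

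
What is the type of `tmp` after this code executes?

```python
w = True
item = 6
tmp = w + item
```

bool + int returns int (True is 1, so 1 + 6 = 7)

int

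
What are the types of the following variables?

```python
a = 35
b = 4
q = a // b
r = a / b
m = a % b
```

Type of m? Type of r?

int % int returns int; int / int returns float

int, float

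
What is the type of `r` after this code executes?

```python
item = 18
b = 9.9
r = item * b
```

int * float returns float (18 * 9.9 = 178.2)

float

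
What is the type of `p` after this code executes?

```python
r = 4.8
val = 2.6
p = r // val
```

float // float returns float (floor division preserves float type)

float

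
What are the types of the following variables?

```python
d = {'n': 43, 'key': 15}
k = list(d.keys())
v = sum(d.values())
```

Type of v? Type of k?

sum of int values returns int; list(...) returns list

int, list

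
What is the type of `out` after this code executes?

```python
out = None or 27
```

'or' with None returns the other value (27, int)

int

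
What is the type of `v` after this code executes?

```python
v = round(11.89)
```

round() with no ndigits arg returns int

int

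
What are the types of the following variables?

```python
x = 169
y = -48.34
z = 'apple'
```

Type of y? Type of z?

y is float; z is str

float, str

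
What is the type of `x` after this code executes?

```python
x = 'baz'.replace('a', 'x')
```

str.replace() returns str

str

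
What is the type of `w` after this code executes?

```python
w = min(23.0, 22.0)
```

min() of floats returns float

float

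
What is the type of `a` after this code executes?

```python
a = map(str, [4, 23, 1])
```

map() returns a map iterator object

map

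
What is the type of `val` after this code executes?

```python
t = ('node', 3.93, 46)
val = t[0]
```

Index 0 of tuple is 'node' which is str

str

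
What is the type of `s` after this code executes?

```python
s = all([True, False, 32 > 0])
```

all() returns bool

bool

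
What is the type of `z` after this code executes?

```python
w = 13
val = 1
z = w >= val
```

Comparison operators return bool

bool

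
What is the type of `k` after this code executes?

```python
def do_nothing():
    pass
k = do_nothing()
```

A function with no return statement returns None

NoneType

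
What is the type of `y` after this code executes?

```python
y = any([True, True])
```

any() returns bool

bool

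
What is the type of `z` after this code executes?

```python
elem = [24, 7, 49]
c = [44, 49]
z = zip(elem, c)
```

zip() returns a zip iterator object

zip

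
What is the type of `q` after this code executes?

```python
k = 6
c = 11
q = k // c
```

int // int returns int (6 // 11 = 0)

int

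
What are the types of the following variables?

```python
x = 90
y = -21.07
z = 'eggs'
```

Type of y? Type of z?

y is float; z is str

float, str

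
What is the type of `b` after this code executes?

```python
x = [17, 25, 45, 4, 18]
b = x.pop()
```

list.pop() returns the popped element (int here)

int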